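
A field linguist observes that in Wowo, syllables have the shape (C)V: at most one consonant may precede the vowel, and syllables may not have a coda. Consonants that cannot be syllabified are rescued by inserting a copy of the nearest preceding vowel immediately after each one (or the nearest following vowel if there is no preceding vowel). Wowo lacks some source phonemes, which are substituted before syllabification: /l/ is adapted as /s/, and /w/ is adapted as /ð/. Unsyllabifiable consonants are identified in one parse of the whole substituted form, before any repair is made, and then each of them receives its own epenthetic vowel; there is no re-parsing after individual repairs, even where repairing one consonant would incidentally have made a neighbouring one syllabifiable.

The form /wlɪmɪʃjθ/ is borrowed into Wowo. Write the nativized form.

ðɪsɪmɪʃɪjɪθɪ

Substitution: /w/ → /ð/, /l/ → /s/, giving /ðsɪmɪʃjθ/.
The consonants /ð/, /ʃ/, /j/, /θ/ cannot be parsed into a legal (C)V syllable (no codas are permitted; onsets are limited to one consonant).
Inserting the epenthetic vowel yields /ð/ → /ðɪ/, /ʃ/ → /ʃɪ/, /j/ → /jɪ/, /θ/ → /θɪ/.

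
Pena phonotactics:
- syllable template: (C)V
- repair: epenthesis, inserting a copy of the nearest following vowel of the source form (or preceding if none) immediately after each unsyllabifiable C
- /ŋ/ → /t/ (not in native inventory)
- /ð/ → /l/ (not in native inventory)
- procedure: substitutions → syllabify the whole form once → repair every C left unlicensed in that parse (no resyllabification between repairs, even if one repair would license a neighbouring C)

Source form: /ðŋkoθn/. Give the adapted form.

Substitution: /ð/ → /l/, /ŋ/ → /t/, giving /ltkoθn/.
Syllabifying with onset maximization leaves /l/, /t/, /θ/, /n/ stranded (no codas are permitted; onsets are limited to one consonant).
Each unlicensed consonant becomes the onset of a new syllable: /l/ → /lo/, /t/ → /to/, /θ/ → /θo/, /n/ → /no/.

lotokoθono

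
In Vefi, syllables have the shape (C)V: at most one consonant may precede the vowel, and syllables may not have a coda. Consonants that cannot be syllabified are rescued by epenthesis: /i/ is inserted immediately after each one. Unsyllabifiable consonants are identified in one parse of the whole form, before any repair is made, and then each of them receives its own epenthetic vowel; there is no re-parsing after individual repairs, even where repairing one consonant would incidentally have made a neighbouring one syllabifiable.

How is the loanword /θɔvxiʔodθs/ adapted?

θɔvixiʔodiθisi

Under (C)V, the unsyllabifiable consonants are /v/, /d/, /θ/, /s/ (no codas are permitted; onsets are limited to one consonant).
Inserting the epenthetic vowel yields /v/ → /vi/, /d/ → /di/, /θ/ → /θi/, /s/ → /si/.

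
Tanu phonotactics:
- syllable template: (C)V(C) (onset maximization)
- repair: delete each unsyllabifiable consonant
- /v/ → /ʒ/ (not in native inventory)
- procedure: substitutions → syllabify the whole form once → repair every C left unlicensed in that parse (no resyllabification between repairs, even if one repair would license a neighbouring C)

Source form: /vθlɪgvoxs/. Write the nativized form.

lɪgʒox

Substitution: /v/ → /ʒ/, giving /ʒθlɪgʒoxs/.
Syllabifying with onset maximization leaves /ʒ/, /θ/, /s/ stranded (at most one coda consonant is licensed; onsets are limited to one consonant).
Deleting the stranded consonants removes /ʒ/, /θ/, /s/.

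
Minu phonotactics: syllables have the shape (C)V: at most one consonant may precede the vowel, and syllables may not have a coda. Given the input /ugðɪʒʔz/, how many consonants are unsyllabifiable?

Syllabifying with onset maximization leaves /g/, /ʒ/, /ʔ/, /z/ stranded (no codas are permitted; onsets are limited to one consonant).

4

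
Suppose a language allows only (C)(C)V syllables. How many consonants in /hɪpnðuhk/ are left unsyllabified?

Syllabifying with onset maximization leaves /p/, /h/, /k/ stranded (no codas are permitted; onsets may contain at most 2 consonants).

3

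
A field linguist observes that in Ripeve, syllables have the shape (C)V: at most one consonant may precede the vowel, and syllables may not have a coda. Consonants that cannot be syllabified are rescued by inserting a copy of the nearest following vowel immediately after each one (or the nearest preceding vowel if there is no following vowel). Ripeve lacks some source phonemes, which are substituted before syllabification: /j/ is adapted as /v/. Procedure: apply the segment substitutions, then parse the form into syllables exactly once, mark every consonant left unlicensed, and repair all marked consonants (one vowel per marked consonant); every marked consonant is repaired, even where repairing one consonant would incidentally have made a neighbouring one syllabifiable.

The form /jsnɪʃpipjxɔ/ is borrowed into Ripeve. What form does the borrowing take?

Substitution: /j/ → /v/, giving /vsnɪʃpipvxɔ/.
Under (C)V, the unsyllabifiable consonants are /v/, /s/, /ʃ/, /p/, /v/ (no codas are permitted; onsets are limited to one consonant).
Epenthesis after each stranded consonant: /v/ → /vɪ/, /s/ → /sɪ/, /ʃ/ → /ʃi/, /p/ → /pɔ/, /v/ → /vɔ/.

vɪsɪnɪʃipipɔvɔxɔ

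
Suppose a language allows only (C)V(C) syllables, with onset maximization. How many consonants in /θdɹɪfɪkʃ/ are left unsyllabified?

The consonants /θ/, /d/, /ʃ/ cannot be parsed into a legal (C)V(C) syllable (at most one coda consonant is licensed; onsets are limited to one consonant).

3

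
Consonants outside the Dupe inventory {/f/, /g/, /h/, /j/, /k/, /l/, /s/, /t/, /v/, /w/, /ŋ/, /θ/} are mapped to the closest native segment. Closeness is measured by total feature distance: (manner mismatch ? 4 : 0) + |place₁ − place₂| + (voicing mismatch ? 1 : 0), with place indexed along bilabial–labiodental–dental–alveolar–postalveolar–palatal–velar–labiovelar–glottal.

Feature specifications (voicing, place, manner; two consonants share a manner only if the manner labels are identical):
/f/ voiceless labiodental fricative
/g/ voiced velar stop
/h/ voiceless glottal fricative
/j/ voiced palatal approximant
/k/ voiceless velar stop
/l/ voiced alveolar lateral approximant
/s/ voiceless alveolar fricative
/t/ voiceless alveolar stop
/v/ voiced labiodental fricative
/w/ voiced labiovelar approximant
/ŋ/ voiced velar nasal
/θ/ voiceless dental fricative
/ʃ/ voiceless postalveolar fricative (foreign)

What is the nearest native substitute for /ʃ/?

s

/s/ is closest: same manner (fricative), place distance 1 (postalveolar→alveolar), same voicing; total 1. Next closest is /θ/ at distance 2.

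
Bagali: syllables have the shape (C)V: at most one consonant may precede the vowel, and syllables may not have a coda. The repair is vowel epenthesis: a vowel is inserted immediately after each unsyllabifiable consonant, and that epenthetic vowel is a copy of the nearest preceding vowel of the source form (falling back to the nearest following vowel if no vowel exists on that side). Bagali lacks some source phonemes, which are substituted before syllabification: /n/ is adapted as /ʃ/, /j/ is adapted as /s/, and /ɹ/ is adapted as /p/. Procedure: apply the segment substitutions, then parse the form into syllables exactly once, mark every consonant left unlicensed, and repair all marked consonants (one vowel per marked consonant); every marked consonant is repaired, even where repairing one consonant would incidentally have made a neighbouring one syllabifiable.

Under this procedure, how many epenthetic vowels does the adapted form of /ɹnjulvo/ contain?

3

After substitution the input is /pʃsulvo/.
The unsyllabifiable consonants are /p/, /ʃ/, /l/; each receives one epenthetic vowel.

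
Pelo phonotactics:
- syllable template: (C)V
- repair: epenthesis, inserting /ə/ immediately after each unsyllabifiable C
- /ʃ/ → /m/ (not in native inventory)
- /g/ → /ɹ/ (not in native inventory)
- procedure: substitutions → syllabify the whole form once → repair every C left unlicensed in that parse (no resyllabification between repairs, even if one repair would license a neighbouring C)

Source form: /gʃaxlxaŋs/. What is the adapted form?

ɹəmaxələxaŋəsə

Substitution: /g/ → /ɹ/, /ʃ/ → /m/, giving /ɹmaxlxaŋs/.
Under (C)V, the unsyllabifiable consonants are /ɹ/, /x/, /l/, /ŋ/, /s/ (no codas are permitted; onsets are limited to one consonant).
Epenthesis after each stranded consonant: /ɹ/ → /ɹə/, /x/ → /xə/, /l/ → /lə/, /ŋ/ → /ŋə/, /s/ → /sə/.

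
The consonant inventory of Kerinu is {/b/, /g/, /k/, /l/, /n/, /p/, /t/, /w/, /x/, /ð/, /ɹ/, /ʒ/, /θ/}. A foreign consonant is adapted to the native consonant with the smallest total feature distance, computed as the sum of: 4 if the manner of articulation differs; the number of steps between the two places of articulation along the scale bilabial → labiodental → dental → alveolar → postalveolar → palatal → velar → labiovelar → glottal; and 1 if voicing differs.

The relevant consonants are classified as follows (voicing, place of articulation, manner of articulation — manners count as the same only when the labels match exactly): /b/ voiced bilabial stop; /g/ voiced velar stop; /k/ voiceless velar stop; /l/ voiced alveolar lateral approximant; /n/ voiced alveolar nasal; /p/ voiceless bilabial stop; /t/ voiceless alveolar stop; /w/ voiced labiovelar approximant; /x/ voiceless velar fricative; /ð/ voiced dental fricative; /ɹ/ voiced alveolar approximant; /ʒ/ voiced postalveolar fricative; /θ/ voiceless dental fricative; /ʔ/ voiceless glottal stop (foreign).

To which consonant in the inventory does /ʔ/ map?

/k/ is closest: same manner (stop), place distance 2 (glottal→velar), same voicing; total 2. Next closest is /g/ at distance 3.

k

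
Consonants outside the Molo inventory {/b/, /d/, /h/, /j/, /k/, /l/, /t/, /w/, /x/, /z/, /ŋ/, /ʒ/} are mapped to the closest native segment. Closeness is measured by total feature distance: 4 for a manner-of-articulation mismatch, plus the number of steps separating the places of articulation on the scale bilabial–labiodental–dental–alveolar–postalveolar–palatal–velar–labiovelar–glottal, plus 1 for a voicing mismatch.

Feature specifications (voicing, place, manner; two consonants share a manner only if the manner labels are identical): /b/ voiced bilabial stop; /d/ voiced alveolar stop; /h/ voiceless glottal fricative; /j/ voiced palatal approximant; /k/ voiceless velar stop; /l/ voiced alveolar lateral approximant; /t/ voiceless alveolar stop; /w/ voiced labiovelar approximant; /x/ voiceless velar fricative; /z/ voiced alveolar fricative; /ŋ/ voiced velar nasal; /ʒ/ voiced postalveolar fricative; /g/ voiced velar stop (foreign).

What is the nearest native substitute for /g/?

/k/ is closest: same manner (stop), place distance 0 (velar→velar), voicing differs (+1); total 1. Next closest is /d/ at distance 3.

k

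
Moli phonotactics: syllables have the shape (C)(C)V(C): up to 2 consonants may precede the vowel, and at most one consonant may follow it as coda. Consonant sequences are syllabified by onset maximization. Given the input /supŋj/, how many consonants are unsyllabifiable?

Under (C)(C)V(C), the unsyllabifiable consonants are /ŋ/, /j/ (at most one coda consonant is licensed; onsets may contain at most 2 consonants).

2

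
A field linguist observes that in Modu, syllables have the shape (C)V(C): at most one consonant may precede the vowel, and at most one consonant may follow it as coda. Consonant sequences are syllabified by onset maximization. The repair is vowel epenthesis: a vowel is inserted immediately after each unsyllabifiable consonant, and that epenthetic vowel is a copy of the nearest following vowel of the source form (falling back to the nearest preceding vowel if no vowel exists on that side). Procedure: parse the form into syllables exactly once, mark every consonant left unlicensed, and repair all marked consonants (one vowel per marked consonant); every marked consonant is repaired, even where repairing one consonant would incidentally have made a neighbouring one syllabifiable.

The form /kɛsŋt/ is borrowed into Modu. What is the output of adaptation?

kɛsŋɛtɛ

The consonants /ŋ/, /t/ cannot be parsed into a legal (C)V(C) syllable (at most one coda consonant is licensed; onsets are limited to one consonant).
Each unlicensed consonant becomes the onset of a new syllable: /ŋ/ → /ŋɛ/, /t/ → /tɛ/.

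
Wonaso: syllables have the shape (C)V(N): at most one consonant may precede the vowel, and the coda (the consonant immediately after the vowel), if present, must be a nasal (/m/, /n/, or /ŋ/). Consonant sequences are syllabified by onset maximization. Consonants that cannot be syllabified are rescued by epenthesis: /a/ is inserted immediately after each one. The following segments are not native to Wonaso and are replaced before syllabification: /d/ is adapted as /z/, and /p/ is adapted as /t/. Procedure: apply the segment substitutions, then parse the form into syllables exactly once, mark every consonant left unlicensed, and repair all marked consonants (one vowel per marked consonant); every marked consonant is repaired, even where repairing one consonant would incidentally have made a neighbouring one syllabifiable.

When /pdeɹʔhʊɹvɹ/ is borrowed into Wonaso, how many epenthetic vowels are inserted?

6

After substitution the input is /tzeɹʔhʊɹvɹ/.
The unsyllabifiable consonants are /t/, /ɹ/, /ʔ/, /ɹ/, /v/, /ɹ/; each receives one epenthetic vowel.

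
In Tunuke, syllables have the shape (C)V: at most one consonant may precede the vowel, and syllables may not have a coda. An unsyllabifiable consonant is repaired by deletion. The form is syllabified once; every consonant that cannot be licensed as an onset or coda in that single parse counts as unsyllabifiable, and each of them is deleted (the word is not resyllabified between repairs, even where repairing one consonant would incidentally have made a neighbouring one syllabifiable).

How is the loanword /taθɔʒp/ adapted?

The consonants /ʒ/, /p/ cannot be parsed into a legal (C)V syllable (no codas are permitted; onsets are limited to one consonant).
Each unlicensed consonant is deleted: /ʒ/, /p/.

taθɔ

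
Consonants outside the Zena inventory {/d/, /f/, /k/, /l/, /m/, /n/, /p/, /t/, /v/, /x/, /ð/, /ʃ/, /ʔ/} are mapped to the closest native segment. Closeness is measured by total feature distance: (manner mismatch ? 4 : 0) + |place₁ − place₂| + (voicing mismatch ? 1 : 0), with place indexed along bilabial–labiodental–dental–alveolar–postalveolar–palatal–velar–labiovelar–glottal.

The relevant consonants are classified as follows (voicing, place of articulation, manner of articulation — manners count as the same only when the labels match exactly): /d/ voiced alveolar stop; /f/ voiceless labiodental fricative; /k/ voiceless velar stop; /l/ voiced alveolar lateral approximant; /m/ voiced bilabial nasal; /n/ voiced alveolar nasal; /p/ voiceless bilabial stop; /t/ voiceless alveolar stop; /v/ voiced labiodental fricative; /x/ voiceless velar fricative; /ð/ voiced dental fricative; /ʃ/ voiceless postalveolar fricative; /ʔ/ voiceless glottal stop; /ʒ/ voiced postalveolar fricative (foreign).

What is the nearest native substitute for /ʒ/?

ʃ

/ʃ/ is closest: same manner (fricative), place distance 0 (postalveolar→postalveolar), voicing differs (+1); total 1. Next closest is /ð/ at distance 2.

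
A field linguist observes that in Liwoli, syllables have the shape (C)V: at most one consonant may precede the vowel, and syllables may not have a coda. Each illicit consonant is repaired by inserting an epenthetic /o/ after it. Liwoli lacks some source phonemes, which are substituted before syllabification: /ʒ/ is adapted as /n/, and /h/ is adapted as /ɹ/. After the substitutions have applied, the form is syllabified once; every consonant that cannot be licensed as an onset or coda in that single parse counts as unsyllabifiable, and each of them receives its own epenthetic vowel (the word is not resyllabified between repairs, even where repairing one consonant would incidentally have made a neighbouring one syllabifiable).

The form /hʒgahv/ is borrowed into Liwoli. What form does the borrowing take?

ɹonogaɹovo

Substitution: /h/ → /ɹ/, /ʒ/ → /n/, giving /ɹngaɹv/.
The consonants /ɹ/, /n/, /ɹ/, /v/ cannot be parsed into a legal (C)V syllable (no codas are permitted; onsets are limited to one consonant).
Inserting the epenthetic vowel yields /ɹ/ → /ɹo/, /n/ → /no/, /ɹ/ → /ɹo/, /v/ → /vo/.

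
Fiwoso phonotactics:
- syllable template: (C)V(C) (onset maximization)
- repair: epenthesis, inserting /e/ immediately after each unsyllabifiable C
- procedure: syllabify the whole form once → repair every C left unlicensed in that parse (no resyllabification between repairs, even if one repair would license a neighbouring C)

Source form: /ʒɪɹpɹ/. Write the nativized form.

ʒɪɹpeɹe

Under (C)V(C), the unsyllabifiable consonants are /p/, /ɹ/ (at most one coda consonant is licensed; onsets are limited to one consonant).
Inserting the epenthetic vowel yields /p/ → /pe/, /ɹ/ → /ɹe/.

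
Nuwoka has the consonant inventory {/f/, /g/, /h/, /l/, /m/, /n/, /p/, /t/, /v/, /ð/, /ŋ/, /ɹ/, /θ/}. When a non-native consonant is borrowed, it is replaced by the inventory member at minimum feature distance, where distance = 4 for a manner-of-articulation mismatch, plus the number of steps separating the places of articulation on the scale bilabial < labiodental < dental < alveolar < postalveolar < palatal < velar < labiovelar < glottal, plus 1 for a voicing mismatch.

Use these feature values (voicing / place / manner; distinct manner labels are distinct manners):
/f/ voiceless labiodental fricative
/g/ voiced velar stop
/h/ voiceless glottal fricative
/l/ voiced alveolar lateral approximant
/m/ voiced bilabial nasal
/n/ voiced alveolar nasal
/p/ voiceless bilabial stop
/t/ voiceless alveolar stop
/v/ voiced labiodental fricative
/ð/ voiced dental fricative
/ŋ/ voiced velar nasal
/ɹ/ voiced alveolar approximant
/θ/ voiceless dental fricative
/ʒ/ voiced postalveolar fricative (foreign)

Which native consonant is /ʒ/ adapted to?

ð

/ð/ is closest: same manner (fricative), place distance 2 (postalveolar→dental), same voicing; total 2. Next closest is /v/ at distance 3.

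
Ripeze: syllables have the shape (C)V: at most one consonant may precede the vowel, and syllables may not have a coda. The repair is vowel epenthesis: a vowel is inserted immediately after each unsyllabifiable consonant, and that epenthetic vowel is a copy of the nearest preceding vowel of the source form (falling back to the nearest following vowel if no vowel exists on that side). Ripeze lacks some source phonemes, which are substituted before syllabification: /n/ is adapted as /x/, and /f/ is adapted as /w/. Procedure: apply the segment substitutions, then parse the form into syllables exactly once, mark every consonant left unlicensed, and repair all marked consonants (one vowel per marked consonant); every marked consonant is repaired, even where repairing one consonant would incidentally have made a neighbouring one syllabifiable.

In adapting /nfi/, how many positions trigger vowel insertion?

1

After substitution the input is /xwi/.
The unsyllabifiable consonants are /x/; each receives one epenthetic vowel.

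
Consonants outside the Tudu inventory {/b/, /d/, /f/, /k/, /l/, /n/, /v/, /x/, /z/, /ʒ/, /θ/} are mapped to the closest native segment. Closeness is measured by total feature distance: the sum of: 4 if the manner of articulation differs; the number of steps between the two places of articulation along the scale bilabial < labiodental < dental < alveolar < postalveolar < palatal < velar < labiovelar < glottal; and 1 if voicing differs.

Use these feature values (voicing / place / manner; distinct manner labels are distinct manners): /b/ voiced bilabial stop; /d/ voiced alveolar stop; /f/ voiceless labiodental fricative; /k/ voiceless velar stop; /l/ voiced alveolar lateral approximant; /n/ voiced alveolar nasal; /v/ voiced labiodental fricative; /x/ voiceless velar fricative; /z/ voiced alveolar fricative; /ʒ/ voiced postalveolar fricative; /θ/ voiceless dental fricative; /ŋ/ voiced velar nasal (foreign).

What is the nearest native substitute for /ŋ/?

/n/ is closest: same manner (nasal), place distance 3 (velar→alveolar), same voicing; total 3. Next closest is /k/ at distance 5.

n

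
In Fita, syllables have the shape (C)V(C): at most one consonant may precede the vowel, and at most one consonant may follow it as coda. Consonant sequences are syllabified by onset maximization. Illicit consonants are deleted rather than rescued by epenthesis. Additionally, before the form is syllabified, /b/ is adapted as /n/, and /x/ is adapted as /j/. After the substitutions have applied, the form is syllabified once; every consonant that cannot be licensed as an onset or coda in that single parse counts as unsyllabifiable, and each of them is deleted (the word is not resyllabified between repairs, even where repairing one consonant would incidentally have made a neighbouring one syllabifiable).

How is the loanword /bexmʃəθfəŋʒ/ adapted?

nejʃəθfəŋ

Substitution: /b/ → /n/, /x/ → /j/, giving /nejmʃəθfəŋʒ/.
The consonants /m/, /ʒ/ cannot be parsed into a legal (C)V(C) syllable (at most one coda consonant is licensed; onsets are limited to one consonant).
Each unlicensed consonant is deleted: /m/, /ʒ/.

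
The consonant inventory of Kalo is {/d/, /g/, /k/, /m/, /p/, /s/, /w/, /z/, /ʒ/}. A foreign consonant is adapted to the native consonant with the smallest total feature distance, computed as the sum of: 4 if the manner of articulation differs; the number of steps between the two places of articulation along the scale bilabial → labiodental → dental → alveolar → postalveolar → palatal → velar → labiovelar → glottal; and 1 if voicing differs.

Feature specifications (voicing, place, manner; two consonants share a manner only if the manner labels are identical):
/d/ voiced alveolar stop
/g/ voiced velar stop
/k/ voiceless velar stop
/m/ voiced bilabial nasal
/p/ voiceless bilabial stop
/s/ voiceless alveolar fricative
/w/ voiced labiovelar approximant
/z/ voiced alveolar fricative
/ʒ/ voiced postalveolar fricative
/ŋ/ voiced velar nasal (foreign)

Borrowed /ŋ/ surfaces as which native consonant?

g

/g/ is closest: manner differs (nasal→stop, +4), place distance 0 (velar→velar), same voicing; total 4. Next closest is /k/ at distance 5.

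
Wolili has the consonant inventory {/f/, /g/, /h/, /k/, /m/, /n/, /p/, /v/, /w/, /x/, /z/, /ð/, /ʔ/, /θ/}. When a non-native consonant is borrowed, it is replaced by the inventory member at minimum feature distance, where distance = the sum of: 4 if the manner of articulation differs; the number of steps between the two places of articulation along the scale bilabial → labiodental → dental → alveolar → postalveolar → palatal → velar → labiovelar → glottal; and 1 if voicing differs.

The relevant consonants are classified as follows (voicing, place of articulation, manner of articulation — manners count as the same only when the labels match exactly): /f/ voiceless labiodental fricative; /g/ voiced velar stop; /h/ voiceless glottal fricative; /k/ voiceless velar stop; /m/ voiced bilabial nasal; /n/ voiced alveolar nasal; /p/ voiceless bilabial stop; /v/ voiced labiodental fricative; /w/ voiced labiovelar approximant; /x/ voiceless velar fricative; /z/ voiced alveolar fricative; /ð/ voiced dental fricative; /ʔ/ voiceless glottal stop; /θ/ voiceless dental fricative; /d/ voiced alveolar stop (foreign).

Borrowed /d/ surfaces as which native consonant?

g

/g/ is closest: same manner (stop), place distance 3 (alveolar→velar), same voicing; total 3. Next closest is /k/ at distance 4.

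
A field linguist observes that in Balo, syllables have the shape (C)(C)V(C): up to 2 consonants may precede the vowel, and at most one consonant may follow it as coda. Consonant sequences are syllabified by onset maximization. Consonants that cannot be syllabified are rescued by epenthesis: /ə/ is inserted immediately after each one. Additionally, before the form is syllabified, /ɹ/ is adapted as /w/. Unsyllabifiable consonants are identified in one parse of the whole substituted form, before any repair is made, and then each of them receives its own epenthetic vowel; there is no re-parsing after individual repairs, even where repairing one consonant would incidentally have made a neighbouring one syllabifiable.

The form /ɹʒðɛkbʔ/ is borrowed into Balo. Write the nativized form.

wəʒðɛkbəʔə

Substitution: /ɹ/ → /w/, giving /wʒðɛkbʔ/.
Syllabifying with onset maximization leaves /w/, /b/, /ʔ/ stranded (at most one coda consonant is licensed; onsets may contain at most 2 consonants).
Inserting the epenthetic vowel yields /w/ → /wə/, /b/ → /bə/, /ʔ/ → /ʔə/.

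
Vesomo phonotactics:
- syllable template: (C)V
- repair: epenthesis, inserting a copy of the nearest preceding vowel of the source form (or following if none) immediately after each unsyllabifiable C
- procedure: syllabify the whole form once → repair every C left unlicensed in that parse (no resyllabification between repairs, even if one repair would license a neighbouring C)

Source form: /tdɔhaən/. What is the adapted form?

tɔdɔhaənə

Under (C)V, the unsyllabifiable consonants are /t/, /n/ (no codas are permitted; onsets are limited to one consonant).
Each unlicensed consonant becomes the onset of a new syllable: /t/ → /tɔ/, /n/ → /nə/.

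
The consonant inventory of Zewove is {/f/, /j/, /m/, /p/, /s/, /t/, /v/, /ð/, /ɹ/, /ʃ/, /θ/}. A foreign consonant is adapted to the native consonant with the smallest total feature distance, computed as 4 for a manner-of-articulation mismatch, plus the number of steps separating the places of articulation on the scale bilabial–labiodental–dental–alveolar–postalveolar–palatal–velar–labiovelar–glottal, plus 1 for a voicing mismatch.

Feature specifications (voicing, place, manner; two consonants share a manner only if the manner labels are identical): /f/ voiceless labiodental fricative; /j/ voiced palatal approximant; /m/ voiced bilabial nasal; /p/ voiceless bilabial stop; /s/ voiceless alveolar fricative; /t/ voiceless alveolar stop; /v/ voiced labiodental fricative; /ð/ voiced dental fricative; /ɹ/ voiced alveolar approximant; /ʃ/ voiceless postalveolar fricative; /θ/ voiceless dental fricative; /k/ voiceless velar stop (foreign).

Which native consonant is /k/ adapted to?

t

/t/ is closest: same manner (stop), place distance 3 (velar→alveolar), same voicing; total 3. Next closest is /j/ at distance 6.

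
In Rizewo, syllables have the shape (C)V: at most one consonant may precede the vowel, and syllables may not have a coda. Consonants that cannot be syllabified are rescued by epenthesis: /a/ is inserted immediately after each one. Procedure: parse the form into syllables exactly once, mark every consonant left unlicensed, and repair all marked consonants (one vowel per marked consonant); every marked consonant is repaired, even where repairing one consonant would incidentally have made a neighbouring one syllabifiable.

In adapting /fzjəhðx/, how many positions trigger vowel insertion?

The unsyllabifiable consonants are /f/, /z/, /h/, /ð/, /x/; each receives one epenthetic vowel.

5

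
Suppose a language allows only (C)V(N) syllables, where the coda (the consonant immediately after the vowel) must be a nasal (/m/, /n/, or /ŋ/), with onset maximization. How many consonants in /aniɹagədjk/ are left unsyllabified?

The consonants /d/, /j/, /k/ cannot be parsed into a legal (C)V(N) syllable (only a nasal (/m/, /n/, or /ŋ/) is licensed in coda position; onsets are limited to one consonant).

3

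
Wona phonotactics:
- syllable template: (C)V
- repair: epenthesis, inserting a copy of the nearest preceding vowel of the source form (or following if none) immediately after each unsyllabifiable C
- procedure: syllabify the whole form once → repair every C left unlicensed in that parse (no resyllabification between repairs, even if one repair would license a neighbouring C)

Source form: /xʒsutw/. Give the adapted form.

xuʒusutuwu

The consonants /x/, /ʒ/, /t/, /w/ cannot be parsed into a legal (C)V syllable (no codas are permitted; onsets are limited to one consonant).
Inserting the epenthetic vowel yields /x/ → /xu/, /ʒ/ → /ʒu/, /t/ → /tu/, /w/ → /wu/.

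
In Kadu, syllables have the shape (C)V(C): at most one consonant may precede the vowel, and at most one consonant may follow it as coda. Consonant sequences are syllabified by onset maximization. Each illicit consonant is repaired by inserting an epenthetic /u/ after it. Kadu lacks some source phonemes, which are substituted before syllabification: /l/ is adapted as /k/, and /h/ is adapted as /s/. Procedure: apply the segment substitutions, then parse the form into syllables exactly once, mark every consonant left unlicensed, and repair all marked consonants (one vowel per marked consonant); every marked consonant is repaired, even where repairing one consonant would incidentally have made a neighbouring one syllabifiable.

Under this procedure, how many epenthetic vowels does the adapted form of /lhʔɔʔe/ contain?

After substitution the input is /ksʔɔʔe/.
The unsyllabifiable consonants are /k/, /s/; each receives one epenthetic vowel.

2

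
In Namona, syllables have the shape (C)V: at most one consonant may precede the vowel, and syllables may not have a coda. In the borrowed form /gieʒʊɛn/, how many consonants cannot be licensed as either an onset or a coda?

Under (C)V, the unsyllabifiable consonants are /n/ (no codas are permitted; onsets are limited to one consonant).

1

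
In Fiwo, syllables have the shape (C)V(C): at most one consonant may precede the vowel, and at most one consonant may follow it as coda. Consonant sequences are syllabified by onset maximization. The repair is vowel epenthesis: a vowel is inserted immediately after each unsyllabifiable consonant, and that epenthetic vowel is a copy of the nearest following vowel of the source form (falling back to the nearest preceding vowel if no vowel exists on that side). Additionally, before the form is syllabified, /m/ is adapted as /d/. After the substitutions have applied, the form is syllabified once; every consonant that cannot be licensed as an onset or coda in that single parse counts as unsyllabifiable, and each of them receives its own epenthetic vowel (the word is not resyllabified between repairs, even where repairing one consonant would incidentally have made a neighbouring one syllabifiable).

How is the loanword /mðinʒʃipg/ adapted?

diðinʒiʃipgi

Substitution: /m/ → /d/, giving /dðinʒʃipg/.
Under (C)V(C), the unsyllabifiable consonants are /d/, /ʒ/, /g/ (at most one coda consonant is licensed; onsets are limited to one consonant).
Epenthesis after each stranded consonant: /d/ → /di/, /ʒ/ → /ʒi/, /g/ → /gi/.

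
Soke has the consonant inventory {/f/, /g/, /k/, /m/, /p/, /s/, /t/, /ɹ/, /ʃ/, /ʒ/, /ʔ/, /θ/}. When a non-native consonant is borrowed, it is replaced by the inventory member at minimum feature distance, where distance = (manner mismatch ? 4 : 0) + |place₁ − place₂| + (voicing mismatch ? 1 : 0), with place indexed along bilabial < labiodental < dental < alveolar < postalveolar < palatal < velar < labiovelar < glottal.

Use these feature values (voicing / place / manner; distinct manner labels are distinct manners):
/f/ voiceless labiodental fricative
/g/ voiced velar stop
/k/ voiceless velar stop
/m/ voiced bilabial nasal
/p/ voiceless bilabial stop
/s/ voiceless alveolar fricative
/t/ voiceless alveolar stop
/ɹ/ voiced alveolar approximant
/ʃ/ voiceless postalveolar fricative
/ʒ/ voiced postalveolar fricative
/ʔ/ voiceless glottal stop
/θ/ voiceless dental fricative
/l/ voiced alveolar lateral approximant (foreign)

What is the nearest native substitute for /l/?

/ɹ/ is closest: manner differs (lateral approximant→approximant, +4), place distance 0 (alveolar→alveolar), same voicing; total 4. Next closest is /s/ at distance 5.

ɹ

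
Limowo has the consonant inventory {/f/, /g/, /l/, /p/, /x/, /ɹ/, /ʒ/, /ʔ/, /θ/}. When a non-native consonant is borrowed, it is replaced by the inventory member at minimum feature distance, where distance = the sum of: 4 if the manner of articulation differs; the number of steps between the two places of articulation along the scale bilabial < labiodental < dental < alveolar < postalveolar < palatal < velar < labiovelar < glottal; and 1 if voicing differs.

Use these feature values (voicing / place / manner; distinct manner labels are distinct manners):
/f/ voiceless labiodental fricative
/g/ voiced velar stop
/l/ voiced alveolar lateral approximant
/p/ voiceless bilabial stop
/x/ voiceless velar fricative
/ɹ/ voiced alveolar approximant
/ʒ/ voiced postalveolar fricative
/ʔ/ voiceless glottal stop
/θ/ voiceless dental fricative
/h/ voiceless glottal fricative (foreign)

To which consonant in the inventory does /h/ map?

x

/x/ is closest: same manner (fricative), place distance 2 (glottal→velar), same voicing; total 2. Next closest is /ʔ/ at distance 4.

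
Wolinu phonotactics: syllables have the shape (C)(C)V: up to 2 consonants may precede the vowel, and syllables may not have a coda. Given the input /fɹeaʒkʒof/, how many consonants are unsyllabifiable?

The consonants /ʒ/, /f/ cannot be parsed into a legal (C)(C)V syllable (no codas are permitted; onsets may contain at most 2 consonants).

2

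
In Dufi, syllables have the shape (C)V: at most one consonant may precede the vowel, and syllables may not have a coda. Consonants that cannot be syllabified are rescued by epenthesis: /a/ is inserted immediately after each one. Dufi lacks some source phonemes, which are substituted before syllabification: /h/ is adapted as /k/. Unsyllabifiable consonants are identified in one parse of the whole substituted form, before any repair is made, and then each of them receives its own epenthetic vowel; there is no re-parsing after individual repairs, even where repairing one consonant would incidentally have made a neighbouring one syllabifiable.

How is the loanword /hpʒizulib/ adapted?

Substitution: /h/ → /k/, giving /kpʒizulib/.
Under (C)V, the unsyllabifiable consonants are /k/, /p/, /b/ (no codas are permitted; onsets are limited to one consonant).
Epenthesis after each stranded consonant: /k/ → /ka/, /p/ → /pa/, /b/ → /ba/.

kapaʒizuliba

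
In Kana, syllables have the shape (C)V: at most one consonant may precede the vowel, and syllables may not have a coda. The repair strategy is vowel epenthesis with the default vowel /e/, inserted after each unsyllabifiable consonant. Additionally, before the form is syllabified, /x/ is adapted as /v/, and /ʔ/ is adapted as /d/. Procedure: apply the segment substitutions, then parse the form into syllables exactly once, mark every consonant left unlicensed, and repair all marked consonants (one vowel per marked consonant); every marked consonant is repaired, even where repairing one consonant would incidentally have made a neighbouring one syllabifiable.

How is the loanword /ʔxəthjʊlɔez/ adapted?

devətehejʊlɔeze

Substitution: /ʔ/ → /d/, /x/ → /v/, giving /dvəthjʊlɔez/.
Syllabifying with onset maximization leaves /d/, /t/, /h/, /z/ stranded (no codas are permitted; onsets are limited to one consonant).
Each unlicensed consonant becomes the onset of a new syllable: /d/ → /de/, /t/ → /te/, /h/ → /he/, /z/ → /ze/.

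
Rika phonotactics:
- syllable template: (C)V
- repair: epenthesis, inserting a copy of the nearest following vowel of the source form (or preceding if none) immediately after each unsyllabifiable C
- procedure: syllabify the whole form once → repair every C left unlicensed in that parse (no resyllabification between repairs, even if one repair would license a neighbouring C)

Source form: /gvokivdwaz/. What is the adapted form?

Under (C)V, the unsyllabifiable consonants are /g/, /v/, /d/, /z/ (no codas are permitted; onsets are limited to one consonant).
Inserting the epenthetic vowel yields /g/ → /go/, /v/ → /va/, /d/ → /da/, /z/ → /za/.

govokivadawaza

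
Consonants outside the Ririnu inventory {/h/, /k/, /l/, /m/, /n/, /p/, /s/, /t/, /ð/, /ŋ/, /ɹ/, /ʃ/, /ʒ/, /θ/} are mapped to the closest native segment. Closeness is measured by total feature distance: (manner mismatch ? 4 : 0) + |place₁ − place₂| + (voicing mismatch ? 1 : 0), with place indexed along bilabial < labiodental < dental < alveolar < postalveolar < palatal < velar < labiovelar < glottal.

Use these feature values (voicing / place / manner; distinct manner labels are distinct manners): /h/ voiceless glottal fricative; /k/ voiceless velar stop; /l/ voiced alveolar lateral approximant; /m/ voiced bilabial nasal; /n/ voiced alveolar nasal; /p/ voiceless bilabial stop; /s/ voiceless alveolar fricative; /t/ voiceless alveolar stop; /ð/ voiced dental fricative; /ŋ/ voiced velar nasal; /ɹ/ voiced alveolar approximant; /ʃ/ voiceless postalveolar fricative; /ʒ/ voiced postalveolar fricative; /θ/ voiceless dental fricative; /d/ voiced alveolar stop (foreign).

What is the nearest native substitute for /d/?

t

/t/ is closest: same manner (stop), place distance 0 (alveolar→alveolar), voicing differs (+1); total 1. Next closest is /k/ at distance 4.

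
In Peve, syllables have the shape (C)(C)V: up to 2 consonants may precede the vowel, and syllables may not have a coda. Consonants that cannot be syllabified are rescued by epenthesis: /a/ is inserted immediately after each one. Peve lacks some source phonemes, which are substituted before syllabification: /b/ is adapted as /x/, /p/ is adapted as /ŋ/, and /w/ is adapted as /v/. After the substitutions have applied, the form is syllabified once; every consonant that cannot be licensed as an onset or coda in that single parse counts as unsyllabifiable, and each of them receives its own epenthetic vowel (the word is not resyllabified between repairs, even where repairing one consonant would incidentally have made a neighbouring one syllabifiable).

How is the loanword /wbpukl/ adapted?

Substitution: /w/ → /v/, /b/ → /x/, /p/ → /ŋ/, giving /vxŋukl/.
The consonants /v/, /k/, /l/ cannot be parsed into a legal (C)(C)V syllable (no codas are permitted; onsets may contain at most 2 consonants).
Inserting the epenthetic vowel yields /v/ → /va/, /k/ → /ka/, /l/ → /la/.

vaxŋukala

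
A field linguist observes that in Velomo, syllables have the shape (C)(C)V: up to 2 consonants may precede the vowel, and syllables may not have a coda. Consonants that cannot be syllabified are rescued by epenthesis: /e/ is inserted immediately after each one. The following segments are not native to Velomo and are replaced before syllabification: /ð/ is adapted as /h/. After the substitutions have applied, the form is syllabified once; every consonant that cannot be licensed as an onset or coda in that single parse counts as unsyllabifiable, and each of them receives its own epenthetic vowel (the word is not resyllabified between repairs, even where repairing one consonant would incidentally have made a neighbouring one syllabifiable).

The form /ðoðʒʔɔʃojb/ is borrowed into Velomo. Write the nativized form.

hoheʒʔɔʃojebe

Substitution: /ð/ → /h/, giving /hohʒʔɔʃojb/.
The consonants /h/, /j/, /b/ cannot be parsed into a legal (C)(C)V syllable (no codas are permitted; onsets may contain at most 2 consonants).
Epenthesis after each stranded consonant: /h/ → /he/, /j/ → /je/, /b/ → /be/.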